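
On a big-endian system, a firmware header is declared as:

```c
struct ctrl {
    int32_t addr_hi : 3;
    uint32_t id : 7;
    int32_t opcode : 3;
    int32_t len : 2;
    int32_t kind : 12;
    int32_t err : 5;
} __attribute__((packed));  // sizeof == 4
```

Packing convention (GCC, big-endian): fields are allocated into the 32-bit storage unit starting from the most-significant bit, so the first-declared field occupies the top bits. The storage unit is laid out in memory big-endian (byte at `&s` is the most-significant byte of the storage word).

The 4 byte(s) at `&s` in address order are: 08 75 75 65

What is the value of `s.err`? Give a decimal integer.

[0]=0x08 [1]=0x75 [2]=0x75 [3]=0x65 (big-endian) → word 0x08757565
addr_hi:3 @ bit 29 → (0x08757565>>29)&0x7 = 0x0
id:7 @ bit 22 → (0x08757565>>22)&0x7f = 0x21
opcode:3 @ bit 19 → (0x08757565>>19)&0x7 = 0x6
len:2 @ bit 17 → (0x08757565>>17)&0x3 = 0x2
kind:12 @ bit 5 → (0x08757565>>5)&0xfff = 0xbab
err:5 @ bit 0 → (0x08757565>>0)&0x1f = 0x5  ←
err signed 5b, MSB=0: value = 5

5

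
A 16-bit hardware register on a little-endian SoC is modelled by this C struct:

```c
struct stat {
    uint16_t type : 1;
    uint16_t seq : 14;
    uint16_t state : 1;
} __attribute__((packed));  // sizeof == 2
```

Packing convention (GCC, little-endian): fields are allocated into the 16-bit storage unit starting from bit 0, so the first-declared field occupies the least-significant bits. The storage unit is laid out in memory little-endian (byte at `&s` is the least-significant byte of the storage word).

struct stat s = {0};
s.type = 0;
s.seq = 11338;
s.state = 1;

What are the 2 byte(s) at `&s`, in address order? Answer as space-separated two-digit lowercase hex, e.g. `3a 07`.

type:1 = 0 → 0x0 << 0 → word 0x0000
seq:14 = 11338 → 0x2c4a << 1 → word 0x5894
state:1 = 1 → 0x1 << 15 → word 0xd894
word = 0xd894 → little-endian bytes:
  [0]=0x94  [1]=0xd8

94 d8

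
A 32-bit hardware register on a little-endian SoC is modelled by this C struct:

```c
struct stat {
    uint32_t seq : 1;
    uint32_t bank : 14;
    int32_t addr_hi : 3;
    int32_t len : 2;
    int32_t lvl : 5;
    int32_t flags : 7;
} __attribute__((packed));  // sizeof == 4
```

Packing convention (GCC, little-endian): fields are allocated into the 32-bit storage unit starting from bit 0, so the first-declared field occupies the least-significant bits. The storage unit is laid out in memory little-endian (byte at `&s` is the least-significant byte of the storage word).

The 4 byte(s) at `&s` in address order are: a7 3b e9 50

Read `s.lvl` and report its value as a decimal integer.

14

[0]=0xa7 [1]=0x3b [2]=0xe9 [3]=0x50 (little-endian) → word 0x50e93ba7
seq [0+:1] = (word>>0) & 0x1 = 1
bank [1+:14] = (word>>1) & 0x3fff = 7635
addr_hi [15+:3] = (word>>15) & 0x7 = 2
len [18+:2] = (word>>18) & 0x3 = 2
lvl [20+:5] = (word>>20) & 0x1f = 14  ←
flags [25+:7] = (word>>25) & 0x7f = 40
lvl signed 5b, MSB=0: value = 14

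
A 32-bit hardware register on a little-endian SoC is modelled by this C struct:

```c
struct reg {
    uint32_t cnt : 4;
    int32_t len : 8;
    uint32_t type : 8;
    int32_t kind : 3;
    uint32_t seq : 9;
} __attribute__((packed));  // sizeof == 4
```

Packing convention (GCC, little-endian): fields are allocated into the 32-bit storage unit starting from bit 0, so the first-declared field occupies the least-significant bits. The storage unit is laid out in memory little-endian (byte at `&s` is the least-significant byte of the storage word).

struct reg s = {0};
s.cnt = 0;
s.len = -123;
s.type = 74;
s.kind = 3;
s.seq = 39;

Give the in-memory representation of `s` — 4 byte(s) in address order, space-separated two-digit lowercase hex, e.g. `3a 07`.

50 a8 b4 13

cnt:4 = 0 → 0x0 << 0 → word 0x00000000
len:8 = -123 → 0x85 << 4 → word 0x00000850
type:8 = 74 → 0x4a << 12 → word 0x0004a850
kind:3 = 3 → 0x3 << 20 → word 0x0034a850
seq:9 = 39 → 0x27 << 23 → word 0x13b4a850
word = 0x13b4a850 → little-endian bytes:
  [0]=0x50  [1]=0xa8  [2]=0xb4  [3]=0x13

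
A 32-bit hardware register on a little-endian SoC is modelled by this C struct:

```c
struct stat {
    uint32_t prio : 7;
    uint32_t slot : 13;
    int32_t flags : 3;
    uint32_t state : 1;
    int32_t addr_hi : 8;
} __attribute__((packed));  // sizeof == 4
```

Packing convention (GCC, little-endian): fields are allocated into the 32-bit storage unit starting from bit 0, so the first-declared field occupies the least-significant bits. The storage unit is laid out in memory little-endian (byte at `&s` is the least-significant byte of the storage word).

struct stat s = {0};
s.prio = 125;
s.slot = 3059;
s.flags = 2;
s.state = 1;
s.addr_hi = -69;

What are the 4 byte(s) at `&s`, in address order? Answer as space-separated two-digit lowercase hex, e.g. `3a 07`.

prio (7b) val=125 bits=0x7d at bit 0: 0x0000007d
slot (13b) val=3059 bits=0xbf3 at bit 7: 0x0005f9fd
flags (3b) val=2 bits=0x2 at bit 20: 0x0025f9fd
state (1b) val=1 bits=0x1 at bit 23: 0x00a5f9fd
addr_hi (8b) val=-69 bits=0xbb at bit 24: 0xbba5f9fd
word = 0xbba5f9fd → little-endian bytes:
  [0]=0xfd  [1]=0xf9  [2]=0xa5  [3]=0xbb

fd f9 a5 bb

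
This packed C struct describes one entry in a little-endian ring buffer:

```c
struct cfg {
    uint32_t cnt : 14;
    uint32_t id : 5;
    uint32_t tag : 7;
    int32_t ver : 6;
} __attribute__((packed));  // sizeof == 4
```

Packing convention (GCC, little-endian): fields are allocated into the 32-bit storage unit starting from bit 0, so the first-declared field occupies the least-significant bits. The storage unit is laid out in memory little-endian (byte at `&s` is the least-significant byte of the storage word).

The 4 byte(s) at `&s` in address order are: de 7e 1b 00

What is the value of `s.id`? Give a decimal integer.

13

[0]=0xde [1]=0x7e [2]=0x1b [3]=0x00 (little-endian) → word 0x001b7ede
cnt [0+:14] = (word>>0) & 0x3fff = 16094
id [14+:5] = (word>>14) & 0x1f = 13  ←
tag [19+:7] = (word>>19) & 0x7f = 3
ver [26+:6] = (word>>26) & 0x3f = 0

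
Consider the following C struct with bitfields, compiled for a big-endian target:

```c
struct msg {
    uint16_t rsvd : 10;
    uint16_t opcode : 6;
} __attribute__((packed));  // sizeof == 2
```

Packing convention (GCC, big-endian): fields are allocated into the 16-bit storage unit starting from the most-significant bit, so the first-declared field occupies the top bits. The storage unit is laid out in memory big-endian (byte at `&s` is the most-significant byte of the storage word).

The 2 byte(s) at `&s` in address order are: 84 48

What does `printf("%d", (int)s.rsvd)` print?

529

[0]=0x84 [1]=0x48 (big-endian) → word 0x8448
rsvd [6+:10] = (word>>6) & 0x3ff = 529  ←
opcode [0+:6] = (word>>0) & 0x3f = 8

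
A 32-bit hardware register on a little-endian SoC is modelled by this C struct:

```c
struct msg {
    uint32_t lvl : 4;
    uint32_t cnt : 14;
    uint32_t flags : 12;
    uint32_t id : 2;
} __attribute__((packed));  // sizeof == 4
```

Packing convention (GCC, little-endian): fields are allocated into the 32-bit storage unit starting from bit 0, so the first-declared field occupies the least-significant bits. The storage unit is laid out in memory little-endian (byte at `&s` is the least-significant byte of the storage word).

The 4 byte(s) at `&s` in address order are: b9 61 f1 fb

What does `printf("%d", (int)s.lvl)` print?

[0]=0xb9 [1]=0x61 [2]=0xf1 [3]=0xfb (little-endian) → word 0xfbf161b9
lvl:4 @ bit 0 → (0xfbf161b9>>0)&0xf = 0x9  ←
cnt:14 @ bit 4 → (0xfbf161b9>>4)&0x3fff = 0x161b
flags:12 @ bit 18 → (0xfbf161b9>>18)&0xfff = 0xefc
id:2 @ bit 30 → (0xfbf161b9>>30)&0x3 = 0x3

9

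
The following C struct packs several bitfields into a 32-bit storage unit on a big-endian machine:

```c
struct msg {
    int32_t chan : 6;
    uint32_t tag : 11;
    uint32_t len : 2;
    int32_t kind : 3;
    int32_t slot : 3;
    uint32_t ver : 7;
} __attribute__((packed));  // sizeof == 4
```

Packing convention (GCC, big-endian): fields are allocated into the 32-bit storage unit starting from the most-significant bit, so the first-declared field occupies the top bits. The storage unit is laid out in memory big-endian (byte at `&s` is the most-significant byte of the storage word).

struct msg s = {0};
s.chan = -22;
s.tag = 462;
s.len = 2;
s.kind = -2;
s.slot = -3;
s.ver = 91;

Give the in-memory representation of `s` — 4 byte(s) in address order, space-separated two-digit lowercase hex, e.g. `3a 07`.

a8 e7 5a db

chan (6b) val=-22 bits=0x2a at bit 26: 0xa8000000
tag (11b) val=462 bits=0x1ce at bit 15: 0xa8e70000
len (2b) val=2 bits=0x2 at bit 13: 0xa8e74000
kind (3b) val=-2 bits=0x6 at bit 10: 0xa8e75800
slot (3b) val=-3 bits=0x5 at bit 7: 0xa8e75a80
ver (7b) val=91 bits=0x5b at bit 0: 0xa8e75adb
word = 0xa8e75adb → big-endian bytes:
  [0]=0xa8  [1]=0xe7  [2]=0x5a  [3]=0xdb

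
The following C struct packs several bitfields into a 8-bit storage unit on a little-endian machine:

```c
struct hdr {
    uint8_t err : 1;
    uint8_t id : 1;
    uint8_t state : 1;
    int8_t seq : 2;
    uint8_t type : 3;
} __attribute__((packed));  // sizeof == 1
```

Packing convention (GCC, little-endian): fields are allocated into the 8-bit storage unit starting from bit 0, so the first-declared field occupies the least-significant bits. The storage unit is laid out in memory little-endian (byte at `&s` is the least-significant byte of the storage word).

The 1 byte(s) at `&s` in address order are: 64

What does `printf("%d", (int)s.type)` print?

3

[0]=0x64 (little-endian) → word 0x64
err [0+:1] = (word>>0) & 0x1 = 0
id [1+:1] = (word>>1) & 0x1 = 0
state [2+:1] = (word>>2) & 0x1 = 1
seq [3+:2] = (word>>3) & 0x3 = 0
type [5+:3] = (word>>5) & 0x7 = 3  ←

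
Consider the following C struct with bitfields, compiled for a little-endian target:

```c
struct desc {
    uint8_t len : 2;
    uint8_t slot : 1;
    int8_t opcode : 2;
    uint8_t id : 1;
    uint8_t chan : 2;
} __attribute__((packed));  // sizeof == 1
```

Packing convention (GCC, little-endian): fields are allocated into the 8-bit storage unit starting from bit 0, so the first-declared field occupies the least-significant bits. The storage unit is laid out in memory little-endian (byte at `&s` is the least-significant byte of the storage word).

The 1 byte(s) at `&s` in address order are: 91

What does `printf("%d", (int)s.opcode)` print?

-2

[0]=0x91 (little-endian) → word 0x91
len:2 @ bit 0 → (0x91>>0)&0x3 = 0x1
slot:1 @ bit 2 → (0x91>>2)&0x1 = 0x0
opcode:2 @ bit 3 → (0x91>>3)&0x3 = 0x2  ←
id:1 @ bit 5 → (0x91>>5)&0x1 = 0x0
chan:2 @ bit 6 → (0x91>>6)&0x3 = 0x2
opcode signed 2b, MSB=1: 2 - 4 = -2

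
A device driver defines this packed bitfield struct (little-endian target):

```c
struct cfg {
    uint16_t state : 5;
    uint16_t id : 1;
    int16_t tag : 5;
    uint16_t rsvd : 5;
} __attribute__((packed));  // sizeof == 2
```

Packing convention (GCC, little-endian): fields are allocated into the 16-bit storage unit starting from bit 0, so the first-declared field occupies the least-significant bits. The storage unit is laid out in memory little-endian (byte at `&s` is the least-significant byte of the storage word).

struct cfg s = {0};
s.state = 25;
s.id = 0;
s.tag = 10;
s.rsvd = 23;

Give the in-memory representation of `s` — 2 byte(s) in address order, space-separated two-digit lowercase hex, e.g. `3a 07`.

state (5b) val=25 bits=0x19 at bit 0: 0x0019
id (1b) val=0 bits=0x0 at bit 5: 0x0019
tag (5b) val=10 bits=0xa at bit 6: 0x0299
rsvd (5b) val=23 bits=0x17 at bit 11: 0xba99
word = 0xba99 → little-endian bytes:
  [0]=0x99  [1]=0xba

99 ba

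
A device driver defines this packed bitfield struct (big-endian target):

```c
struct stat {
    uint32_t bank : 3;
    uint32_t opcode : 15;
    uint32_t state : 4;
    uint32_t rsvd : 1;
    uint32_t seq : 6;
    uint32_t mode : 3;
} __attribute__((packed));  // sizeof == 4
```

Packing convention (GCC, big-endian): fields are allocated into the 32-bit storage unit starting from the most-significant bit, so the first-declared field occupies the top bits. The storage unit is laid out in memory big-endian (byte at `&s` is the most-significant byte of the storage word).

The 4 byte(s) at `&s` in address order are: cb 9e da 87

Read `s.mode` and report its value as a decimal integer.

7

[0]=0xcb [1]=0x9e [2]=0xda [3]=0x87 (big-endian) → word 0xcb9eda87
bank [29+:3] = (word>>29) & 0x7 = 6
opcode [14+:15] = (word>>14) & 0x7fff = 11899
state [10+:4] = (word>>10) & 0xf = 6
rsvd [9+:1] = (word>>9) & 0x1 = 1
seq [3+:6] = (word>>3) & 0x3f = 16
mode [0+:3] = (word>>0) & 0x7 = 7  ←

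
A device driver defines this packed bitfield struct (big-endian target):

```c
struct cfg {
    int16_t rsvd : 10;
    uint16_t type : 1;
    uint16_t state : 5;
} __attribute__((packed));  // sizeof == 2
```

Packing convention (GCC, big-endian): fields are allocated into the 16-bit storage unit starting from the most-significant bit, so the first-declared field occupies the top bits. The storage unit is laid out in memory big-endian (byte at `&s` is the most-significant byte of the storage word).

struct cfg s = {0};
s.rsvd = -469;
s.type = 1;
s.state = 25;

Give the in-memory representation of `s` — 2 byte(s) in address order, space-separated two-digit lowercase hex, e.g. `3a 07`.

8a f9

[6+:10] rsvd=-469 & 0x3ff = 0x22b; word=0x8ac0
[5+:1] type=1 & 0x1 = 0x1; word=0x8ae0
[0+:5] state=25 & 0x1f = 0x19; word=0x8af9
word = 0x8af9 → big-endian bytes:
  [0]=0x8a  [1]=0xf9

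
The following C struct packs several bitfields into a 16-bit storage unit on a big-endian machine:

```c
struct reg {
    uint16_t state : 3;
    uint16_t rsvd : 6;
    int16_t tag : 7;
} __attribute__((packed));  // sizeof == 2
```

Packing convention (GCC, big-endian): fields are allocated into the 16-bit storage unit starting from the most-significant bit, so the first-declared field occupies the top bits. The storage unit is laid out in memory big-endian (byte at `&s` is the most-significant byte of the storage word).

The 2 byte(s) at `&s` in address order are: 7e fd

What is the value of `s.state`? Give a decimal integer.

[0]=0x7e [1]=0xfd (big-endian) → word 0x7efd
state [13+:3] = (word>>13) & 0x7 = 3  ←
rsvd [7+:6] = (word>>7) & 0x3f = 61
tag [0+:7] = (word>>0) & 0x7f = 125

3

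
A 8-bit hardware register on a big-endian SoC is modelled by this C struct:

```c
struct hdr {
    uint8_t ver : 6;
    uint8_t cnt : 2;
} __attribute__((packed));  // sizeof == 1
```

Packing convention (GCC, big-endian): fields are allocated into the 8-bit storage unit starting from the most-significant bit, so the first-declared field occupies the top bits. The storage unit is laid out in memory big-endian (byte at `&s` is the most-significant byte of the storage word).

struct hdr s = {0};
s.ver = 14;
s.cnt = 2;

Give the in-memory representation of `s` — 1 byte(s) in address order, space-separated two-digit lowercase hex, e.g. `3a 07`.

ver:6 = 14 → 0xe << 2 → word 0x38
cnt:2 = 2 → 0x2 << 0 → word 0x3a
word = 0x3a → big-endian bytes:
  [0]=0x3a

3a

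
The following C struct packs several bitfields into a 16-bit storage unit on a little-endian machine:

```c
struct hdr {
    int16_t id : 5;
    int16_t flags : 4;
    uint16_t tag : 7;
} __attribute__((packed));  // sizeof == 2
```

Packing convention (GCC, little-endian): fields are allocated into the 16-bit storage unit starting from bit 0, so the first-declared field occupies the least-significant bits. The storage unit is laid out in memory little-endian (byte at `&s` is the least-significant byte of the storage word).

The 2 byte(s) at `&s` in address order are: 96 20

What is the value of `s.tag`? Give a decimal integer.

[0]=0x96 [1]=0x20 (little-endian) → word 0x2096
id:5 @ bit 0 → (0x2096>>0)&0x1f = 0x16
flags:4 @ bit 5 → (0x2096>>5)&0xf = 0x4
tag:7 @ bit 9 → (0x2096>>9)&0x7f = 0x10  ←

16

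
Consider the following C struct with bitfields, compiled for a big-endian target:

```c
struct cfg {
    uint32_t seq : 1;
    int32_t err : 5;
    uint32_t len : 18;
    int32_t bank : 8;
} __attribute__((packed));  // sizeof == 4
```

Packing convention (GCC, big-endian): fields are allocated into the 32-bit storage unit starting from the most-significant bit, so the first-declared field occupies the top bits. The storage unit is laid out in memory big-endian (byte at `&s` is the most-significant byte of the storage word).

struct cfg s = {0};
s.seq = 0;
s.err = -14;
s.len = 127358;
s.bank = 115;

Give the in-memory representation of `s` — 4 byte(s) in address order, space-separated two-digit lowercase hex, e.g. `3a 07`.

49 f1 7e 73

seq (1b) val=0 bits=0x0 at bit 31: 0x00000000
err (5b) val=-14 bits=0x12 at bit 26: 0x48000000
len (18b) val=127358 bits=0x1f17e at bit 8: 0x49f17e00
bank (8b) val=115 bits=0x73 at bit 0: 0x49f17e73
word = 0x49f17e73 → big-endian bytes:
  [0]=0x49  [1]=0xf1  [2]=0x7e  [3]=0x73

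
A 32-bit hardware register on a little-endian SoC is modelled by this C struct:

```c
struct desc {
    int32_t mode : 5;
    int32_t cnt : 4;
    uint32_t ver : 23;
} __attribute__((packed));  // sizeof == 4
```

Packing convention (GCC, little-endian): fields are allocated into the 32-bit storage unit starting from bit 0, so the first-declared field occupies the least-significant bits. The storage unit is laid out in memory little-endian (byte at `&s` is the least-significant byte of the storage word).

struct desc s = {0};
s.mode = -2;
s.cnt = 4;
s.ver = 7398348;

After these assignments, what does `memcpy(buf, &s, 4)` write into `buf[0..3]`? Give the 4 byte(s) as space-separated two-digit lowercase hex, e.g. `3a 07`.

9e 98 c7 e1

[0+:5] mode=-2 & 0x1f = 0x1e; word=0x0000001e
[5+:4] cnt=4 & 0xf = 0x4; word=0x0000009e
[9+:23] ver=7398348 & 0x7fffff = 0x70e3cc; word=0xe1c7989e
word = 0xe1c7989e → little-endian bytes:
  [0]=0x9e  [1]=0x98  [2]=0xc7  [3]=0xe1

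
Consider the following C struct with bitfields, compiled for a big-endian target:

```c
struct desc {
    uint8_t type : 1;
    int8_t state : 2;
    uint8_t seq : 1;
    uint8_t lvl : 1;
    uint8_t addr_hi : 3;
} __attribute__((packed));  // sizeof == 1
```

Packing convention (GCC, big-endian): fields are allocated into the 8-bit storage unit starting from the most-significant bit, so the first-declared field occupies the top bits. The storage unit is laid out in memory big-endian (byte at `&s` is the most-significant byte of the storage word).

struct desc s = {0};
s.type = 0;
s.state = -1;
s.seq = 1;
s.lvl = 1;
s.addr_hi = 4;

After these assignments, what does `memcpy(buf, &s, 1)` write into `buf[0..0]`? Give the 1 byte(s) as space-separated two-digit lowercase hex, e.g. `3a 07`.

type:1 = 0 → 0x0 << 7 → word 0x00
state:2 = -1 → 0x3 << 5 → word 0x60
seq:1 = 1 → 0x1 << 4 → word 0x70
lvl:1 = 1 → 0x1 << 3 → word 0x78
addr_hi:3 = 4 → 0x4 << 0 → word 0x7c
word = 0x7c → big-endian bytes:
  [0]=0x7c

7c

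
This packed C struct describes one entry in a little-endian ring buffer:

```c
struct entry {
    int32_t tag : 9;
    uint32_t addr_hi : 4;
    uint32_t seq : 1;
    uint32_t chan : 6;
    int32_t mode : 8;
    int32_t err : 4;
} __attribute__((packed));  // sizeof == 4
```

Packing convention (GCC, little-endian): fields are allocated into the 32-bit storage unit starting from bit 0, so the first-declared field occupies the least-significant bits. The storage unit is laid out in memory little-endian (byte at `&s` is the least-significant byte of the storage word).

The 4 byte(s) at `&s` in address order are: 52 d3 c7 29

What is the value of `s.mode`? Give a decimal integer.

-100

[0]=0x52 [1]=0xd3 [2]=0xc7 [3]=0x29 (little-endian) → word 0x29c7d352
tag:9 @ bit 0 → (0x29c7d352>>0)&0x1ff = 0x152
addr_hi:4 @ bit 9 → (0x29c7d352>>9)&0xf = 0x9
seq:1 @ bit 13 → (0x29c7d352>>13)&0x1 = 0x0
chan:6 @ bit 14 → (0x29c7d352>>14)&0x3f = 0x1f
mode:8 @ bit 20 → (0x29c7d352>>20)&0xff = 0x9c  ←
err:4 @ bit 28 → (0x29c7d352>>28)&0xf = 0x2
mode signed 8b, MSB=1: 156 - 256 = -100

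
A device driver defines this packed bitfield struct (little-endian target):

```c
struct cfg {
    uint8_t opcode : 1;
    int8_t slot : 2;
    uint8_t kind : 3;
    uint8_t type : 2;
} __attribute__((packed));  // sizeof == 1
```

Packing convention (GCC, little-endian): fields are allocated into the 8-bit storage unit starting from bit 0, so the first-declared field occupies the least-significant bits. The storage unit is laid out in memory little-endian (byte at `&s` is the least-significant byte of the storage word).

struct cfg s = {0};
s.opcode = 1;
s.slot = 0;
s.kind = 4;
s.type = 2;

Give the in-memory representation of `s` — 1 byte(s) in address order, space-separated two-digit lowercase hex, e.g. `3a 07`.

a1

opcode (1b) val=1 bits=0x1 at bit 0: 0x01
slot (2b) val=0 bits=0x0 at bit 1: 0x01
kind (3b) val=4 bits=0x4 at bit 3: 0x21
type (2b) val=2 bits=0x2 at bit 6: 0xa1
word = 0xa1 → little-endian bytes:
  [0]=0xa1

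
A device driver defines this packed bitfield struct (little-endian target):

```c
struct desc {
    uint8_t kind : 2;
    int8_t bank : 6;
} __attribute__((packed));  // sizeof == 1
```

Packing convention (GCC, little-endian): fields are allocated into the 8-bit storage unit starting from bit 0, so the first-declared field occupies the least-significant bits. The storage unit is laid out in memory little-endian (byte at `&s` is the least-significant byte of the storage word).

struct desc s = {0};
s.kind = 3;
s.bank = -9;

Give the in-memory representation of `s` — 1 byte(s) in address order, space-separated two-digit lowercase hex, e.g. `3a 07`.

df

kind (2b) val=3 bits=0x3 at bit 0: 0x03
bank (6b) val=-9 bits=0x37 at bit 2: 0xdf
word = 0xdf → little-endian bytes:
  [0]=0xdf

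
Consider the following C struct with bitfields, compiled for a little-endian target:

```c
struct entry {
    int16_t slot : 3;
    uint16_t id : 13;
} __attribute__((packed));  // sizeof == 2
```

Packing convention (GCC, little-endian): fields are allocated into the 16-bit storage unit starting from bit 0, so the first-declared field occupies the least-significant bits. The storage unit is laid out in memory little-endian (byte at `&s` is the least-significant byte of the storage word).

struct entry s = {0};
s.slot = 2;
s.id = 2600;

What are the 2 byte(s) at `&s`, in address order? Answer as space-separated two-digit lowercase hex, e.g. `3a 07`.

42 51

slot:3 = 2 → 0x2 << 0 → word 0x0002
id:13 = 2600 → 0xa28 << 3 → word 0x5142
word = 0x5142 → little-endian bytes:
  [0]=0x42  [1]=0x51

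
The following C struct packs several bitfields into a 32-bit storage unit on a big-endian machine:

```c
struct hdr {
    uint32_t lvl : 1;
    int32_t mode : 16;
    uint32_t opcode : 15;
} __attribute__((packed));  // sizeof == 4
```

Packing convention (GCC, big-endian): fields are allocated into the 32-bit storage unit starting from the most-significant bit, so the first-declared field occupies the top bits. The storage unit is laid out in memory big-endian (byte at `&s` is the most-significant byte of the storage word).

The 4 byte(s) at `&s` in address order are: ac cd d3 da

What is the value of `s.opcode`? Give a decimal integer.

[0]=0xac [1]=0xcd [2]=0xd3 [3]=0xda (big-endian) → word 0xaccdd3da
lvl [31+:1] = (word>>31) & 0x1 = 1
mode [15+:16] = (word>>15) & 0xffff = 22939
opcode [0+:15] = (word>>0) & 0x7fff = 21466  ←

21466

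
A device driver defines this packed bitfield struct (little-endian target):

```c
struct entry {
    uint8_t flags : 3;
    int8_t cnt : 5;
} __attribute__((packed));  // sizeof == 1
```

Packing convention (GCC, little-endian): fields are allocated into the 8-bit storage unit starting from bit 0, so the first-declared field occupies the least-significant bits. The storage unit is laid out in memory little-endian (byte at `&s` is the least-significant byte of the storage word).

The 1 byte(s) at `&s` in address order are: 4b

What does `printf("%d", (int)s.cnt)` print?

9

[0]=0x4b (little-endian) → word 0x4b
flags [0+:3] = (word>>0) & 0x7 = 3
cnt [3+:5] = (word>>3) & 0x1f = 9  ←
cnt signed 5b, MSB=0: value = 9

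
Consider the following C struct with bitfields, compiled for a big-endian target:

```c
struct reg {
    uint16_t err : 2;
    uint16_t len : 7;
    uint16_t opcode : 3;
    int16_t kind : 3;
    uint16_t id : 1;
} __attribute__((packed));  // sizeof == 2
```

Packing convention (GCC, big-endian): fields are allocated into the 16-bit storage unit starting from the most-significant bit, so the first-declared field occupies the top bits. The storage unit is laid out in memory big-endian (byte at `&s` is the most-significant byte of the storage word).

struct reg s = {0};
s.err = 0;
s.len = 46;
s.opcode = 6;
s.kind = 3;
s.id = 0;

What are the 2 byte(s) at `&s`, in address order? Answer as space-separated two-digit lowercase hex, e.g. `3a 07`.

[14+:2] err=0 & 0x3 = 0x0; word=0x0000
[7+:7] len=46 & 0x7f = 0x2e; word=0x1700
[4+:3] opcode=6 & 0x7 = 0x6; word=0x1760
[1+:3] kind=3 & 0x7 = 0x3; word=0x1766
[0+:1] id=0 & 0x1 = 0x0; word=0x1766
word = 0x1766 → big-endian bytes:
  [0]=0x17  [1]=0x66

17 66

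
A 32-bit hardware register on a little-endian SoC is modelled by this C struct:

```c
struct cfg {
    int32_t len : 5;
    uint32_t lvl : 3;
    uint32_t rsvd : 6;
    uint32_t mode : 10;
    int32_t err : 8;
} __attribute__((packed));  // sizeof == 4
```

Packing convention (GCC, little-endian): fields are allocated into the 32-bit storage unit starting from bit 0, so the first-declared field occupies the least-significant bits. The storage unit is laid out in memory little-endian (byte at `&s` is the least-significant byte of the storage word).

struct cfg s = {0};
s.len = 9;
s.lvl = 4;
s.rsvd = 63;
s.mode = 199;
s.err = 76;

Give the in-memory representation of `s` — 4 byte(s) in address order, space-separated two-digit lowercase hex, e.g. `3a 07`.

89 ff 31 4c

[0+:5] len=9 & 0x1f = 0x9; word=0x00000009
[5+:3] lvl=4 & 0x7 = 0x4; word=0x00000089
[8+:6] rsvd=63 & 0x3f = 0x3f; word=0x00003f89
[14+:10] mode=199 & 0x3ff = 0xc7; word=0x0031ff89
[24+:8] err=76 & 0xff = 0x4c; word=0x4c31ff89
word = 0x4c31ff89 → little-endian bytes:
  [0]=0x89  [1]=0xff  [2]=0x31  [3]=0x4c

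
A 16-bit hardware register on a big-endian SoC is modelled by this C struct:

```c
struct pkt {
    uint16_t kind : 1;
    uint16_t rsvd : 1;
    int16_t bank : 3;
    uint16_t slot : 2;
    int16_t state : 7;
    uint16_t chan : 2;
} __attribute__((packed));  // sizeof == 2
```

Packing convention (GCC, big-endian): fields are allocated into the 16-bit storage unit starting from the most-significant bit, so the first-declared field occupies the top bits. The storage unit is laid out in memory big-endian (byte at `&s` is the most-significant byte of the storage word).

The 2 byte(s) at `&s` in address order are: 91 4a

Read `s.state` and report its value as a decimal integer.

[0]=0x91 [1]=0x4a (big-endian) → word 0x914a
kind:1 @ bit 15 → (0x914a>>15)&0x1 = 0x1
rsvd:1 @ bit 14 → (0x914a>>14)&0x1 = 0x0
bank:3 @ bit 11 → (0x914a>>11)&0x7 = 0x2
slot:2 @ bit 9 → (0x914a>>9)&0x3 = 0x0
state:7 @ bit 2 → (0x914a>>2)&0x7f = 0x52  ←
chan:2 @ bit 0 → (0x914a>>0)&0x3 = 0x2
state signed 7b, MSB=1: 82 - 128 = -46

-46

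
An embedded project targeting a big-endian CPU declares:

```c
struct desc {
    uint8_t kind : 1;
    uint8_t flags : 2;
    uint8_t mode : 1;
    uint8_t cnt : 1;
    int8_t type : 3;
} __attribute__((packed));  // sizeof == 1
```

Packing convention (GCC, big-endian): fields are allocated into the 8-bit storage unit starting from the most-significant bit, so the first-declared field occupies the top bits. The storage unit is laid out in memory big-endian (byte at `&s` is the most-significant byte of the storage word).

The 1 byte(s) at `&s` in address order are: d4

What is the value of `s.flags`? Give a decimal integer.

2

[0]=0xd4 (big-endian) → word 0xd4
kind [7+:1] = (word>>7) & 0x1 = 1
flags [5+:2] = (word>>5) & 0x3 = 2  ←
mode [4+:1] = (word>>4) & 0x1 = 1
cnt [3+:1] = (word>>3) & 0x1 = 0
type [0+:3] = (word>>0) & 0x7 = 4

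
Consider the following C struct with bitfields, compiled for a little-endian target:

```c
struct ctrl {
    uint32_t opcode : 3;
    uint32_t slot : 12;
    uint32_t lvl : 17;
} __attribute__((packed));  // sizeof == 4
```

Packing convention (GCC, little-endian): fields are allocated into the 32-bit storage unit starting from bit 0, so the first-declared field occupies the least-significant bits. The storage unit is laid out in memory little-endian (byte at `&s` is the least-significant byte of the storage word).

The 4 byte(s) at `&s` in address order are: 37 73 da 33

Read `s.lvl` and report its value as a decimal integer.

[0]=0x37 [1]=0x73 [2]=0xda [3]=0x33 (little-endian) → word 0x33da7337
opcode:3 @ bit 0 → (0x33da7337>>0)&0x7 = 0x7
slot:12 @ bit 3 → (0x33da7337>>3)&0xfff = 0xe66
lvl:17 @ bit 15 → (0x33da7337>>15)&0x1ffff = 0x67b4  ←

26548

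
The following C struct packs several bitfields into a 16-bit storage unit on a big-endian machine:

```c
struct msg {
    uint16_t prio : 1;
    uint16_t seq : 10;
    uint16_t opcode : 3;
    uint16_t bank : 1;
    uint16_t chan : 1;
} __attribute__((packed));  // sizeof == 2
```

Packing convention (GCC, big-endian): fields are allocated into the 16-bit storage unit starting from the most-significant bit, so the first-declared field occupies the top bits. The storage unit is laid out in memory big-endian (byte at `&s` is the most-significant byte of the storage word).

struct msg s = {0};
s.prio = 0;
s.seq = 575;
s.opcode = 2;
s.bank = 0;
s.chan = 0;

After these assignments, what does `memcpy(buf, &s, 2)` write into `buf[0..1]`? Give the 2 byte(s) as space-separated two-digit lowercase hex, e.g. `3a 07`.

prio (1b) val=0 bits=0x0 at bit 15: 0x0000
seq (10b) val=575 bits=0x23f at bit 5: 0x47e0
opcode (3b) val=2 bits=0x2 at bit 2: 0x47e8
bank (1b) val=0 bits=0x0 at bit 1: 0x47e8
chan (1b) val=0 bits=0x0 at bit 0: 0x47e8
word = 0x47e8 → big-endian bytes:
  [0]=0x47  [1]=0xe8

47 e8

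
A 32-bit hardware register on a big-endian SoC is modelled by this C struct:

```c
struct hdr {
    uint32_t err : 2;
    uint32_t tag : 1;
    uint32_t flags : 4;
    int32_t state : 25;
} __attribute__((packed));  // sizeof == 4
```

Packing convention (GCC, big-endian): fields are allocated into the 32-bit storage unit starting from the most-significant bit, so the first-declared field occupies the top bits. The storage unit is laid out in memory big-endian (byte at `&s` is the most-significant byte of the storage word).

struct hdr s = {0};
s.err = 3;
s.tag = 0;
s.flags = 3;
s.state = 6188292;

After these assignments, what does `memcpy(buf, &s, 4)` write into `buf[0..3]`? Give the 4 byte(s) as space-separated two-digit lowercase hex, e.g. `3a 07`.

c6 5e 6d 04

err:2 = 3 → 0x3 << 30 → word 0xc0000000
tag:1 = 0 → 0x0 << 29 → word 0xc0000000
flags:4 = 3 → 0x3 << 25 → word 0xc6000000
state:25 = 6188292 → 0x5e6d04 << 0 → word 0xc65e6d04
word = 0xc65e6d04 → big-endian bytes:
  [0]=0xc6  [1]=0x5e  [2]=0x6d  [3]=0x04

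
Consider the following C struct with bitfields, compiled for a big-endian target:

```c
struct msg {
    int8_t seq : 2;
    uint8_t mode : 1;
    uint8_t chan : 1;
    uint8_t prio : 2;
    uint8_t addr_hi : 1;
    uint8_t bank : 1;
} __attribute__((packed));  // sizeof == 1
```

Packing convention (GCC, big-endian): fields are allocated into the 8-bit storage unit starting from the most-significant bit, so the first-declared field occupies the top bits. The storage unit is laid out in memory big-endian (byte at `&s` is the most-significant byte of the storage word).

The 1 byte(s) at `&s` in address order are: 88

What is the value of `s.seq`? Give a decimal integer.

-2

[0]=0x88 (big-endian) → word 0x88
seq [6+:2] = (word>>6) & 0x3 = 2  ←
mode [5+:1] = (word>>5) & 0x1 = 0
chan [4+:1] = (word>>4) & 0x1 = 0
prio [2+:2] = (word>>2) & 0x3 = 2
addr_hi [1+:1] = (word>>1) & 0x1 = 0
bank [0+:1] = (word>>0) & 0x1 = 0
seq signed 2b, MSB=1: 2 - 4 = -2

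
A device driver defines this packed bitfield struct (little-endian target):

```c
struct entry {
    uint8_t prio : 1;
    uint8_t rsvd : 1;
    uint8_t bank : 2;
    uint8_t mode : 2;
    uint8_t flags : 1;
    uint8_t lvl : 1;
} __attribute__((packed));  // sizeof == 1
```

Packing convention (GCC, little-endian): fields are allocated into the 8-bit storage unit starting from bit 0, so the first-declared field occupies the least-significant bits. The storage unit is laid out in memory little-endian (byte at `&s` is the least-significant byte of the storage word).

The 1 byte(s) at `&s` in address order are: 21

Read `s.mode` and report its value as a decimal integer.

[0]=0x21 (little-endian) → word 0x21
prio [0+:1] = (word>>0) & 0x1 = 1
rsvd [1+:1] = (word>>1) & 0x1 = 0
bank [2+:2] = (word>>2) & 0x3 = 0
mode [4+:2] = (word>>4) & 0x3 = 2  ←
flags [6+:1] = (word>>6) & 0x1 = 0
lvl [7+:1] = (word>>7) & 0x1 = 0

2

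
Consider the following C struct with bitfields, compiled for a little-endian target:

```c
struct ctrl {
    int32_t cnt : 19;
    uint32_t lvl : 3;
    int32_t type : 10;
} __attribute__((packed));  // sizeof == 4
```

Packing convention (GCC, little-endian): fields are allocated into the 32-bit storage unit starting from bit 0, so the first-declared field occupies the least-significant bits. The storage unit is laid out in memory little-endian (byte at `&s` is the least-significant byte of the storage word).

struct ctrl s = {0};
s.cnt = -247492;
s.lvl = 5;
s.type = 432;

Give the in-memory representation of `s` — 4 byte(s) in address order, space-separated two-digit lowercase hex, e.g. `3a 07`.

3c 39 2c 6c

cnt (19b) val=-247492 bits=0x4393c at bit 0: 0x0004393c
lvl (3b) val=5 bits=0x5 at bit 19: 0x002c393c
type (10b) val=432 bits=0x1b0 at bit 22: 0x6c2c393c
word = 0x6c2c393c → little-endian bytes:
  [0]=0x3c  [1]=0x39  [2]=0x2c  [3]=0x6c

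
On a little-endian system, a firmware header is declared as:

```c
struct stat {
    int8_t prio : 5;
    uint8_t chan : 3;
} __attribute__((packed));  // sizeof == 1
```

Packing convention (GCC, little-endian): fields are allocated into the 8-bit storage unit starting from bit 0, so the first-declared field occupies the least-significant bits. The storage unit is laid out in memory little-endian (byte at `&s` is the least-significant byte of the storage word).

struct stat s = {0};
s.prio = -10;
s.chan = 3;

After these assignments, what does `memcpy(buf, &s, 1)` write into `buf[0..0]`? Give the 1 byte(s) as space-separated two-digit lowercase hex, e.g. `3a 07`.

[0+:5] prio=-10 & 0x1f = 0x16; word=0x16
[5+:3] chan=3 & 0x7 = 0x3; word=0x76
word = 0x76 → little-endian bytes:
  [0]=0x76

76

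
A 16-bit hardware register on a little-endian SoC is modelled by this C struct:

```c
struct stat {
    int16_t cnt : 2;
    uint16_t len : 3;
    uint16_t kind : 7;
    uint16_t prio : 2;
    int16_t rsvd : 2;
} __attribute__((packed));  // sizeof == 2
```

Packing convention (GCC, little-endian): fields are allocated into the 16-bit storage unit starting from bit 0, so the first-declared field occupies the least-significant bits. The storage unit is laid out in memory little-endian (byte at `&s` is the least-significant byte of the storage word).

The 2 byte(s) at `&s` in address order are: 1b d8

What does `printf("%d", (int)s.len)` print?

[0]=0x1b [1]=0xd8 (little-endian) → word 0xd81b
cnt:2 @ bit 0 → (0xd81b>>0)&0x3 = 0x3
len:3 @ bit 2 → (0xd81b>>2)&0x7 = 0x6  ←
kind:7 @ bit 5 → (0xd81b>>5)&0x7f = 0x40
prio:2 @ bit 12 → (0xd81b>>12)&0x3 = 0x1
rsvd:2 @ bit 14 → (0xd81b>>14)&0x3 = 0x3

6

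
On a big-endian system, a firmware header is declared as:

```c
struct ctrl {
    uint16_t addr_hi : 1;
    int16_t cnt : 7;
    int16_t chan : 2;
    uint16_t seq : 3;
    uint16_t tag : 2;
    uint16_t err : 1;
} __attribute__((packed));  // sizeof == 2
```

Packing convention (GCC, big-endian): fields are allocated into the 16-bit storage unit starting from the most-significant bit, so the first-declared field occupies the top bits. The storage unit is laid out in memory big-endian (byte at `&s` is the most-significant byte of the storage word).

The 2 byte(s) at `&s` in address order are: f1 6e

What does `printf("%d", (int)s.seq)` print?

[0]=0xf1 [1]=0x6e (big-endian) → word 0xf16e
addr_hi:1 @ bit 15 → (0xf16e>>15)&0x1 = 0x1
cnt:7 @ bit 8 → (0xf16e>>8)&0x7f = 0x71
chan:2 @ bit 6 → (0xf16e>>6)&0x3 = 0x1
seq:3 @ bit 3 → (0xf16e>>3)&0x7 = 0x5  ←
tag:2 @ bit 1 → (0xf16e>>1)&0x3 = 0x3
err:1 @ bit 0 → (0xf16e>>0)&0x1 = 0x0

5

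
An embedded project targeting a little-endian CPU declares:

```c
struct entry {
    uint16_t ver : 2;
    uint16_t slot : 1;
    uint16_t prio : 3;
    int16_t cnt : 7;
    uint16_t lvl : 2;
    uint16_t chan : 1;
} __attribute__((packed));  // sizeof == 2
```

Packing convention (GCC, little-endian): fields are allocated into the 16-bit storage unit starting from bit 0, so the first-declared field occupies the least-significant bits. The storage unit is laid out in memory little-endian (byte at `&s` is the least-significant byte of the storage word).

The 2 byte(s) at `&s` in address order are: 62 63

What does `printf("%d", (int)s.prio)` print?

4

[0]=0x62 [1]=0x63 (little-endian) → word 0x6362
ver:2 @ bit 0 → (0x6362>>0)&0x3 = 0x2
slot:1 @ bit 2 → (0x6362>>2)&0x1 = 0x0
prio:3 @ bit 3 → (0x6362>>3)&0x7 = 0x4  ←
cnt:7 @ bit 6 → (0x6362>>6)&0x7f = 0xd
lvl:2 @ bit 13 → (0x6362>>13)&0x3 = 0x3
chan:1 @ bit 15 → (0x6362>>15)&0x1 = 0x0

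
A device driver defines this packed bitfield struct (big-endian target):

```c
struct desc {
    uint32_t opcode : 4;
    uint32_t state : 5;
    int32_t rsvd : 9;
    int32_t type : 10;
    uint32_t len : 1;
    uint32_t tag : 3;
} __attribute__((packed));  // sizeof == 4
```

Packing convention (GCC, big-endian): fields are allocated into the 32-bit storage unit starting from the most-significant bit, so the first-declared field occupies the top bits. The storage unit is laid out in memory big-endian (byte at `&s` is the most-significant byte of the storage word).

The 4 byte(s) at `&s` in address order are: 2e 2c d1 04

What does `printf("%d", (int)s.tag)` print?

4

[0]=0x2e [1]=0x2c [2]=0xd1 [3]=0x04 (big-endian) → word 0x2e2cd104
opcode [28+:4] = (word>>28) & 0xf = 2
state [23+:5] = (word>>23) & 0x1f = 28
rsvd [14+:9] = (word>>14) & 0x1ff = 179
type [4+:10] = (word>>4) & 0x3ff = 272
len [3+:1] = (word>>3) & 0x1 = 0
tag [0+:3] = (word>>0) & 0x7 = 4  ←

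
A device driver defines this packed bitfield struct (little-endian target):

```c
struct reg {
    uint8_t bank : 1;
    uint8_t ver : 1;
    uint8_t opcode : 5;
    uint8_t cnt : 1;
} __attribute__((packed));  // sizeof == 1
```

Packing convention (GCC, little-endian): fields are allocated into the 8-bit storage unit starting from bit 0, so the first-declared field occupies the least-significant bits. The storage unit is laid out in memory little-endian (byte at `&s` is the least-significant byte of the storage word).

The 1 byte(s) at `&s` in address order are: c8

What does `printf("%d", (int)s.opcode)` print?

18

[0]=0xc8 (little-endian) → word 0xc8
bank [0+:1] = (word>>0) & 0x1 = 0
ver [1+:1] = (word>>1) & 0x1 = 0
opcode [2+:5] = (word>>2) & 0x1f = 18  ←
cnt [7+:1] = (word>>7) & 0x1 = 1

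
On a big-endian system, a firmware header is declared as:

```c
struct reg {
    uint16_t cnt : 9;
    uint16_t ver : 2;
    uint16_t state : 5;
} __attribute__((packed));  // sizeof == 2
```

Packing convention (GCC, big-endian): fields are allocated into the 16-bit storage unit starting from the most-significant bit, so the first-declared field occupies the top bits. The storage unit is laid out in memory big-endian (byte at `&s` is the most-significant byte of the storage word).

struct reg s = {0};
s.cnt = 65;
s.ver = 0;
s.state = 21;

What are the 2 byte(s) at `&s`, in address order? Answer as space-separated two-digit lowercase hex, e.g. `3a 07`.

cnt (9b) val=65 bits=0x41 at bit 7: 0x2080
ver (2b) val=0 bits=0x0 at bit 5: 0x2080
state (5b) val=21 bits=0x15 at bit 0: 0x2095
word = 0x2095 → big-endian bytes:
  [0]=0x20  [1]=0x95

20 95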